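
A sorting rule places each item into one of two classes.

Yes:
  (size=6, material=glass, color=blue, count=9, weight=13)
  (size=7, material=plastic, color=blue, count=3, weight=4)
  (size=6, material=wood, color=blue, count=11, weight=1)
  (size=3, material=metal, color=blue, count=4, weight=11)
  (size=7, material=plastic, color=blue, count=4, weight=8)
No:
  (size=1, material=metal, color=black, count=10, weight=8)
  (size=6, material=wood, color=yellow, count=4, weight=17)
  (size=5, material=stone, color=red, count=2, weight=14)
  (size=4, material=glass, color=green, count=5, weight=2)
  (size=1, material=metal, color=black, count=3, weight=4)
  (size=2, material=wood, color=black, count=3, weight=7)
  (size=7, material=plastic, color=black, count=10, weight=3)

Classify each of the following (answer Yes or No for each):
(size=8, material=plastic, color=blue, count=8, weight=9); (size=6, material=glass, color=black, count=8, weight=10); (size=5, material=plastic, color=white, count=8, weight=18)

Yes, No, No

The pattern is that an item is 'Yes' exactly when: color is blue.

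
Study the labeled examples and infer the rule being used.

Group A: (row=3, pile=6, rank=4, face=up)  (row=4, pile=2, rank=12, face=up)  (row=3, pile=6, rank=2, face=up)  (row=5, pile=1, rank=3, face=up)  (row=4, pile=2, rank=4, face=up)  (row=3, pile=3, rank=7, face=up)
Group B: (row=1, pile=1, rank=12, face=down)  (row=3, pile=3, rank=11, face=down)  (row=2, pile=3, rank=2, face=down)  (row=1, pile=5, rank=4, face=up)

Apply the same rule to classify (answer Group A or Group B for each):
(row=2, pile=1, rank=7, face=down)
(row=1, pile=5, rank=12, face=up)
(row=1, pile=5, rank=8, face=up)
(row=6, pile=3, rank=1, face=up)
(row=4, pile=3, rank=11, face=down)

Group B, Group B, Group B, Group A, Group B

A rule that fits every label: face is up AND row ≥ 2 — true of each 'Group A' example, false of each 'Group B' one.
(row=2, pile=1, rank=7, face=down) — face is down, row = 2, hence Group B. (row=1, pile=5, rank=12, face=up) — face is up, row = 1, hence Group B. (row=1, pile=5, rank=8, face=up) — face is up, row = 1, hence Group B. (row=6, pile=3, rank=1, face=up) — face is up, row = 6, hence Group A. (row=4, pile=3, rank=11, face=down) — face is down, row = 4, hence Group B.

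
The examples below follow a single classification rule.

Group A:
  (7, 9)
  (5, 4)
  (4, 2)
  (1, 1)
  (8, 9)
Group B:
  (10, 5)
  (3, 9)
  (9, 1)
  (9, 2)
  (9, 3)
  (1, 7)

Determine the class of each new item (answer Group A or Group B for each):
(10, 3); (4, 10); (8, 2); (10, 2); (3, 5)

The pattern is that an item is 'Group A' exactly when: |first − second| ≤ 2.

Group B, Group B, Group B, Group B, Group A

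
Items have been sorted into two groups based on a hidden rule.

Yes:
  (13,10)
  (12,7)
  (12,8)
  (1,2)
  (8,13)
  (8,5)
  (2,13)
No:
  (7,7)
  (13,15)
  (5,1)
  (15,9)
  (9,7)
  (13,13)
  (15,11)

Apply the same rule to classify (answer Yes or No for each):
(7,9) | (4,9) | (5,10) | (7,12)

No, Yes, Yes, Yes

The common property of the 'Yes' items is: product is even. No 'No' item has it.
(7,9) → 7·9 = 63 → No. (4,9) → 4·9 = 36 → Yes. (5,10) → 5·10 = 50 → Yes. (7,12) → 7·12 = 84 → Yes.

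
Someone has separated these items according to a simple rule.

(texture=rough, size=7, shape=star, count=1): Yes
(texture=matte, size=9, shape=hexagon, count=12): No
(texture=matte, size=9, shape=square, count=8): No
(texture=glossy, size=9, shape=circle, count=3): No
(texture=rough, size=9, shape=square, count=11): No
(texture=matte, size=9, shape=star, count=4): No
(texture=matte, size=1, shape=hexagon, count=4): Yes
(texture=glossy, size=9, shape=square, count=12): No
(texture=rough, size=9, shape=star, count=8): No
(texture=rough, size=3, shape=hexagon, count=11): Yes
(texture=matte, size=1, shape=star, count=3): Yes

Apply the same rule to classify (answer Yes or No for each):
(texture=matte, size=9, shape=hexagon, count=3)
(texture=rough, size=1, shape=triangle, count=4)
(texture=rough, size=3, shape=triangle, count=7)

No, Yes, Yes

Rule: size ≤ 7. This holds for each 'Yes' example and fails for each 'No' one.
(texture=matte, size=9, shape=hexagon, count=3) → size = 9 → No. (texture=rough, size=1, shape=triangle, count=4) → size = 1 → Yes. (texture=rough, size=3, shape=triangle, count=7) → size = 3 → Yes.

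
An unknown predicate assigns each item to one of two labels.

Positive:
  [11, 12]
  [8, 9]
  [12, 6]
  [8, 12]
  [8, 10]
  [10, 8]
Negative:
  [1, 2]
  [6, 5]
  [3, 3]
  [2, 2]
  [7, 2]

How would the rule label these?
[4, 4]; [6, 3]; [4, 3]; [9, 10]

Negative, Negative, Negative, Positive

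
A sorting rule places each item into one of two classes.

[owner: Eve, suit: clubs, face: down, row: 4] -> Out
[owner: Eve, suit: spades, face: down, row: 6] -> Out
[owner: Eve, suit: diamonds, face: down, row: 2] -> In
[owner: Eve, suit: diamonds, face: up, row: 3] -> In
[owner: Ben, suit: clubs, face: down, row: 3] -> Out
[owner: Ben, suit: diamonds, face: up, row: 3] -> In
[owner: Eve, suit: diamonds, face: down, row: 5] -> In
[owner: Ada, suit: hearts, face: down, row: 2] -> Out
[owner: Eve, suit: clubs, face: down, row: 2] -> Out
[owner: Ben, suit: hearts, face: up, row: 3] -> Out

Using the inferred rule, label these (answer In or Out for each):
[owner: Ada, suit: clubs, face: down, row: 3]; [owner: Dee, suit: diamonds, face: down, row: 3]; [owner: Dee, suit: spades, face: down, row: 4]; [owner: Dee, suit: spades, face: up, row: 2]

The pattern is that an item is 'In' exactly when: suit is diamonds.
Out: [owner: Ada, suit: clubs, face: down, row: 3], since suit is clubs. In: [owner: Dee, suit: diamonds, face: down, row: 3], since suit is diamonds. Out: [owner: Dee, suit: spades, face: down, row: 4], since suit is spades. Out: [owner: Dee, suit: spades, face: up, row: 2], since suit is spades.

Out, In, Out, Out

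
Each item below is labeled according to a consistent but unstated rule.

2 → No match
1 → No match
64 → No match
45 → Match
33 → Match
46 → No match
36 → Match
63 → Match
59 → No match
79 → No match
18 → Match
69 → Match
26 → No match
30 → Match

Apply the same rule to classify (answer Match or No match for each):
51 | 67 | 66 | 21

Match, No match, Match, Match

Comparing the two groups points to one rule — multiple of 3.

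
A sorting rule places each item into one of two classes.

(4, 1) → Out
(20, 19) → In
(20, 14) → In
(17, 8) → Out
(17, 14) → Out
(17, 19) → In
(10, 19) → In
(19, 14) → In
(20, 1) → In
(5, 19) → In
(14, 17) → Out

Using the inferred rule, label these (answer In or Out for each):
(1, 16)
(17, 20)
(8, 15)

All 'In' examples share one property — max ≥ 19 — and every 'Out' example lacks it.

Out, In, Out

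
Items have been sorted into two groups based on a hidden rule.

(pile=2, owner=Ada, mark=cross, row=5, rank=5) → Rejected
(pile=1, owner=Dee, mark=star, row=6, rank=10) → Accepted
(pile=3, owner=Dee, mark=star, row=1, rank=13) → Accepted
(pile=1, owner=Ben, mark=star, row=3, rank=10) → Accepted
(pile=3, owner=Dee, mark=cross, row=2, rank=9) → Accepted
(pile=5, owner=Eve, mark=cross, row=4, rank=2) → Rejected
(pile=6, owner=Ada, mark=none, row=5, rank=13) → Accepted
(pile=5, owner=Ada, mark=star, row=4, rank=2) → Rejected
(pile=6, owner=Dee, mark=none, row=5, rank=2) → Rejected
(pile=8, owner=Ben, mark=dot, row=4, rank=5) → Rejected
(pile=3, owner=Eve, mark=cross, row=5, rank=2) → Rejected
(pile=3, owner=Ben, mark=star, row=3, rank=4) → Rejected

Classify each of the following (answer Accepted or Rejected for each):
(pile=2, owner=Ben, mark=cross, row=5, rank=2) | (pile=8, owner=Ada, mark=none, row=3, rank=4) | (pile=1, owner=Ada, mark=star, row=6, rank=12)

'Accepted' ⟺ rank ≥ 9.

Rejected, Rejected, Accepted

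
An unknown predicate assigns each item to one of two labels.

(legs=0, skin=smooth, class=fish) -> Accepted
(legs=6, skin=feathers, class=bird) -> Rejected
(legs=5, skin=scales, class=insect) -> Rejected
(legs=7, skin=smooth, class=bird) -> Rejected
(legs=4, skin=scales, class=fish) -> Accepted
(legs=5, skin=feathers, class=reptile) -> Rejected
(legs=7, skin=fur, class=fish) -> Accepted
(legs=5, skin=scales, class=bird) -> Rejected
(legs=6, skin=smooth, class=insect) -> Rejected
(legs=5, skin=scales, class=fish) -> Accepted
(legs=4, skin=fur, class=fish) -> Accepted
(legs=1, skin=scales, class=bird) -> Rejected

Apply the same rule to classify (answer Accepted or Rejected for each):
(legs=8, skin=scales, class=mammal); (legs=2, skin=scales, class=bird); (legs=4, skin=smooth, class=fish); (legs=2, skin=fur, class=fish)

Rejected, Rejected, Accepted, Accepted

Checking candidate rules against both groups, what survives is: class is fish.
(legs=8, skin=scales, class=mammal): class is mammal — does not fit, so Rejected.
(legs=2, skin=scales, class=bird): class is bird — does not fit, so Rejected.
(legs=4, skin=smooth, class=fish): class is fish — has this property, so Accepted.
(legs=2, skin=fur, class=fish): class is fish — has this property, so Accepted.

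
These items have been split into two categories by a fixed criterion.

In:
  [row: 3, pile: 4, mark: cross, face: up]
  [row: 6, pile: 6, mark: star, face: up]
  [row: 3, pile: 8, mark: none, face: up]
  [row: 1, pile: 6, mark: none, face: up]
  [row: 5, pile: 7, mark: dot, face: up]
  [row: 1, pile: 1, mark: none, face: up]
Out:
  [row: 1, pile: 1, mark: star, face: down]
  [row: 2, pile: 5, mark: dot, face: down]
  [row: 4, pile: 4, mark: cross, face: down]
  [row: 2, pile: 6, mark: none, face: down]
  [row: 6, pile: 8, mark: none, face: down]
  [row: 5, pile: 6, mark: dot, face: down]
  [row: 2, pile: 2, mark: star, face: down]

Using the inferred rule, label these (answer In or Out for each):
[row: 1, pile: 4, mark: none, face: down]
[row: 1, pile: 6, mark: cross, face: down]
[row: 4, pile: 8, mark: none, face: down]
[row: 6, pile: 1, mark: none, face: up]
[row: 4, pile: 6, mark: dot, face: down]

The rule appears to be: face is up.
[row: 1, pile: 4, mark: none, face: down]: face is down — doesn't match, so Out. [row: 1, pile: 6, mark: cross, face: down]: face is down — doesn't match, so Out. [row: 4, pile: 8, mark: none, face: down]: face is down — doesn't match, so Out. [row: 6, pile: 1, mark: none, face: up]: face is up — satisfies this, so In. [row: 4, pile: 6, mark: dot, face: down]: face is down — doesn't match, so Out.

Out, Out, Out, In, Out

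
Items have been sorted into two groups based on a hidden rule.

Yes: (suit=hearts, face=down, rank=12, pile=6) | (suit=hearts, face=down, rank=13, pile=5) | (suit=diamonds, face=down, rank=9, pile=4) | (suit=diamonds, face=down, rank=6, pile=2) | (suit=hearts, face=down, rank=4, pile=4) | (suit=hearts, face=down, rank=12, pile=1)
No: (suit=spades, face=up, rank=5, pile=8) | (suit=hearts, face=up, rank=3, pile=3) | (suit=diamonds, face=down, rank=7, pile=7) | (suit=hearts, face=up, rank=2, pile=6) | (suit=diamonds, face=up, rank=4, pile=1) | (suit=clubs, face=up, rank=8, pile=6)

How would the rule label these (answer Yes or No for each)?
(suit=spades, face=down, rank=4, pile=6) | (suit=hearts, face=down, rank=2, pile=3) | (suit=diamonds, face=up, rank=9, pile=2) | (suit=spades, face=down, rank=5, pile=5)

One predicate separates the groups cleanly: face is down AND pile ≤ 6.
(suit=spades, face=down, rank=4, pile=6): face is down, pile = 6 — passes, so Yes. (suit=hearts, face=down, rank=2, pile=3): face is down, pile = 3 — passes, so Yes. (suit=diamonds, face=up, rank=9, pile=2): face is up, pile = 2 — fails this test, so No. (suit=spades, face=down, rank=5, pile=5): face is down, pile = 5 — passes, so Yes.

Yes, Yes, No, Yes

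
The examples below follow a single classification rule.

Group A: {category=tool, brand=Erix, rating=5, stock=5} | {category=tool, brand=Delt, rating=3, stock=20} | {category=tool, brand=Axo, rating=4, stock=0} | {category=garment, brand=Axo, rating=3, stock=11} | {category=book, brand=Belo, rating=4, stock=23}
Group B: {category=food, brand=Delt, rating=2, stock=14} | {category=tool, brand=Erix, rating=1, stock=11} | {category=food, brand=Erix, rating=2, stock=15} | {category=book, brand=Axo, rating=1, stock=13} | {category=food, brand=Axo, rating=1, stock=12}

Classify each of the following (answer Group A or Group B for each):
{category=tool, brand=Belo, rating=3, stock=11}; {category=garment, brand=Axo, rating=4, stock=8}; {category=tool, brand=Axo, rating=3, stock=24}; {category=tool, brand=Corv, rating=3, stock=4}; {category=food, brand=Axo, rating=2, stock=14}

Group A, Group A, Group A, Group A, Group B

One predicate separates the groups cleanly: rating ≥ 3.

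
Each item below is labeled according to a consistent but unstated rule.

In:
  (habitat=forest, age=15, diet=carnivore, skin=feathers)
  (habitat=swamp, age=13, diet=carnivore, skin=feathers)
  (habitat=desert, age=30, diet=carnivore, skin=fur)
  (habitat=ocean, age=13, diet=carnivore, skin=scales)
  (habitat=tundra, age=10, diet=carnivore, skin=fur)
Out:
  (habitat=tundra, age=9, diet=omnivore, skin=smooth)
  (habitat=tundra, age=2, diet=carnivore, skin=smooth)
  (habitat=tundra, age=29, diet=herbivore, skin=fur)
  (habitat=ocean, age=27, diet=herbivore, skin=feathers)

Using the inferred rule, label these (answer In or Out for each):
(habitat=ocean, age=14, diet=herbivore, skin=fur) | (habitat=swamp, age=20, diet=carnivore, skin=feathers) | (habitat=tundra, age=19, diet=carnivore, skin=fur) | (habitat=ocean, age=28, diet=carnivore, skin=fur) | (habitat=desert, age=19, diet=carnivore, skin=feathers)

Out, In, In, In, In

A rule that fits every label: diet is carnivore AND age ≥ 9 — true of each 'In' example, false of each 'Out' one.
(habitat=ocean, age=14, diet=herbivore, skin=fur): diet is herbivore, age = 14, fails this test → Out. (habitat=swamp, age=20, diet=carnivore, skin=feathers): diet is carnivore, age = 20, has this property → In. (habitat=tundra, age=19, diet=carnivore, skin=fur): diet is carnivore, age = 19, has this property → In. (habitat=ocean, age=28, diet=carnivore, skin=fur): diet is carnivore, age = 28, has this property → In. (habitat=desert, age=19, diet=carnivore, skin=feathers): diet is carnivore, age = 19, has this property → In.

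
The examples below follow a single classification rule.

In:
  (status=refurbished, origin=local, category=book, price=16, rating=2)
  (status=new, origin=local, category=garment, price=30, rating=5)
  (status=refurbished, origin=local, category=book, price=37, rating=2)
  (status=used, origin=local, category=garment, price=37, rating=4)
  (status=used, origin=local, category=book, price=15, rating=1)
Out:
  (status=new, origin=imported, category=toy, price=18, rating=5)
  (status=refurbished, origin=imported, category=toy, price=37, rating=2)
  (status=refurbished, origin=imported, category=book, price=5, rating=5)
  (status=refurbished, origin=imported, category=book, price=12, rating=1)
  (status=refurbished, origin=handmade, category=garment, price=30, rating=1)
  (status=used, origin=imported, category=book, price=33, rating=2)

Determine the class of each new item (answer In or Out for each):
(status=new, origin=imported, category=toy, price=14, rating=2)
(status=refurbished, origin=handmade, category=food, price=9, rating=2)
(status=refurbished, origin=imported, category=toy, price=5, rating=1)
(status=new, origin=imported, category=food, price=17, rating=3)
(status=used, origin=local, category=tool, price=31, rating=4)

Out, Out, Out, Out, In

The simplest hypothesis consistent with all the labels is: origin is local.
(status=new, origin=imported, category=toy, price=14, rating=2) — origin is imported, hence Out. (status=refurbished, origin=handmade, category=food, price=9, rating=2) — origin is handmade, hence Out. (status=refurbished, origin=imported, category=toy, price=5, rating=1) — origin is imported, hence Out. (status=new, origin=imported, category=food, price=17, rating=3) — origin is imported, hence Out. (status=used, origin=local, category=tool, price=31, rating=4) — origin is local, hence In.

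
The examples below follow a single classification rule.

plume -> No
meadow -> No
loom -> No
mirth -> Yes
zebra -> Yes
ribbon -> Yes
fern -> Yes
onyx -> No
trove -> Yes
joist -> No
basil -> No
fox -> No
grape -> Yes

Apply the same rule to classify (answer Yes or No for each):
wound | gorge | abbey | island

The rule appears to be: contains 'r'.
wound: no 'r', does not satisfy this → No. gorge: has 'r', qualifies → Yes. abbey: no 'r', does not satisfy this → No. island: no 'r', does not satisfy this → No.

No, Yes, No, No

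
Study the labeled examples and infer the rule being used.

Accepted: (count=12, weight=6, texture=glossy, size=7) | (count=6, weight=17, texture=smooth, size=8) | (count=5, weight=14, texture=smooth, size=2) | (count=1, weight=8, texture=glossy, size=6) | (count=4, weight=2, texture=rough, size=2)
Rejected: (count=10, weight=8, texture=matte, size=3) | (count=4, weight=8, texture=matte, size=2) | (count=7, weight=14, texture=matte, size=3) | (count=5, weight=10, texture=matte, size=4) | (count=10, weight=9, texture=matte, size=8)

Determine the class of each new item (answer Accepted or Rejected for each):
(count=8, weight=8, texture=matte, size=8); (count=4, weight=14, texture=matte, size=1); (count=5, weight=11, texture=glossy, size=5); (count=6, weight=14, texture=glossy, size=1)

Rejected, Rejected, Accepted, Accepted

Comparing the two groups points to one rule — texture is not matte.
(count=8, weight=8, texture=matte, size=8): texture is matte — fails this test, so Rejected. (count=4, weight=14, texture=matte, size=1): texture is matte — fails this test, so Rejected. (count=5, weight=11, texture=glossy, size=5): texture is glossy — satisfies this, so Accepted. (count=6, weight=14, texture=glossy, size=1): texture is glossy — satisfies this, so Accepted.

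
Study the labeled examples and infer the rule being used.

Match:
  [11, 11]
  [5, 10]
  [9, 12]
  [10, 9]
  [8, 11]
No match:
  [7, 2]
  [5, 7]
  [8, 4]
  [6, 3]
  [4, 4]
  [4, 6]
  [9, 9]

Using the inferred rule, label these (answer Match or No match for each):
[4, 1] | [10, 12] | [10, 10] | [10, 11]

No match, Match, Match, Match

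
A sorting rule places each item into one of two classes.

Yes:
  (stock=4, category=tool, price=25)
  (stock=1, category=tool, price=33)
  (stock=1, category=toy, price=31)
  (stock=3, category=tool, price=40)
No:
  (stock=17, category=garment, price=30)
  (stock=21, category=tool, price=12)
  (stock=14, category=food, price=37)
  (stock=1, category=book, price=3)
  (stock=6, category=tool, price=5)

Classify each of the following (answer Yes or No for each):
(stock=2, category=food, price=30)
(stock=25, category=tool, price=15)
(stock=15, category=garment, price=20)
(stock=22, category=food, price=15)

All 'Yes' examples share one property — stock ≤ 4 AND price ≥ 5 — and every 'No' example lacks it.
(stock=2, category=food, price=30) → stock = 2, price = 30 → Yes.
(stock=25, category=tool, price=15) → stock = 25, price = 15 → No.
(stock=15, category=garment, price=20) → stock = 15, price = 20 → No.
(stock=22, category=food, price=15) → stock = 22, price = 15 → No.

Yes, No, No, No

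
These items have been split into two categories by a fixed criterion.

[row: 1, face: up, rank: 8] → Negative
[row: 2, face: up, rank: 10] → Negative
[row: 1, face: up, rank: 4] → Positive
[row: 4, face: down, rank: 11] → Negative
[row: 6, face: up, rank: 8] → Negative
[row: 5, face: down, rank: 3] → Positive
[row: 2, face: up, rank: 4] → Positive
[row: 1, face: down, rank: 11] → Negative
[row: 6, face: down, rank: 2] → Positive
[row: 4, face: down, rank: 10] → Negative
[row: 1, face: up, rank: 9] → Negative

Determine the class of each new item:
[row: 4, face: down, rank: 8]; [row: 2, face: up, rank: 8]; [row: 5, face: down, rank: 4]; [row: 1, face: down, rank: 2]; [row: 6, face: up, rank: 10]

Negative, Negative, Positive, Positive, Negative

The pattern is that an item is 'Positive' exactly when: rank ≤ 4.
Negative: [row: 4, face: down, rank: 8], since rank = 8. Negative: [row: 2, face: up, rank: 8], since rank = 8. Positive: [row: 5, face: down, rank: 4], since rank = 4. Positive: [row: 1, face: down, rank: 2], since rank = 2. Negative: [row: 6, face: up, rank: 10], since rank = 10.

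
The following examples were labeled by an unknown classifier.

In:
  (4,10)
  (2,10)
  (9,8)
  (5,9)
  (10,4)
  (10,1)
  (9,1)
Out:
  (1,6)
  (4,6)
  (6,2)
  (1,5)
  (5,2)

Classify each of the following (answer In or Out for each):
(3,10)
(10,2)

The distinguishing property — max ≥ 8 — holds for all the 'In' cases and none of the 'Out' cases.
(3,10): max 10, satisfies this → In. (10,2): max 10, satisfies this → In.

In, In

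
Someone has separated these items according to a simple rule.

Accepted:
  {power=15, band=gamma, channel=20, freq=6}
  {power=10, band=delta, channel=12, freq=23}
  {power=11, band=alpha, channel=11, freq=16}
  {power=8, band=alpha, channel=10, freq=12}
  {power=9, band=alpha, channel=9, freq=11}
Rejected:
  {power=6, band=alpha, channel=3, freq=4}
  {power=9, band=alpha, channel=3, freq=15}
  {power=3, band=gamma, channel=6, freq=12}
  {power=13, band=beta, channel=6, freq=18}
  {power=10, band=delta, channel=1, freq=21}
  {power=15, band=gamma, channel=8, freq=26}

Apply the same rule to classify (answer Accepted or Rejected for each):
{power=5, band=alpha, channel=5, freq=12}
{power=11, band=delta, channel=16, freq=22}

Rejected, Accepted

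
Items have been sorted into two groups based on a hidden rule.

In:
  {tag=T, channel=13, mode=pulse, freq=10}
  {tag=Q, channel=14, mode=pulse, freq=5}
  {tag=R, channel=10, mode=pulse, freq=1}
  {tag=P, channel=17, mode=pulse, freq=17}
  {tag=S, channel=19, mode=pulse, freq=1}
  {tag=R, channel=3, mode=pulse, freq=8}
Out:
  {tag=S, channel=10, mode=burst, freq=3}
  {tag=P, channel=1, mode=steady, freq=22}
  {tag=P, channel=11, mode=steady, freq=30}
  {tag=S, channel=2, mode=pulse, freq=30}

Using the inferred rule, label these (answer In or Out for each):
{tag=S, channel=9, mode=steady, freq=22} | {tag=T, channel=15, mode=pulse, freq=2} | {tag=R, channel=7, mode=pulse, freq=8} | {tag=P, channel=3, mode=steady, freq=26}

Out, In, In, Out

Every 'In' example satisfies: mode is pulse AND freq ≤ 17. None of the 'Out' examples do.
{tag=S, channel=9, mode=steady, freq=22}: mode is steady, freq = 22, lacks this property → Out.
{tag=T, channel=15, mode=pulse, freq=2}: mode is pulse, freq = 2, meets the rule → In.
{tag=R, channel=7, mode=pulse, freq=8}: mode is pulse, freq = 8, meets the rule → In.
{tag=P, channel=3, mode=steady, freq=26}: mode is steady, freq = 26, lacks this property → Out.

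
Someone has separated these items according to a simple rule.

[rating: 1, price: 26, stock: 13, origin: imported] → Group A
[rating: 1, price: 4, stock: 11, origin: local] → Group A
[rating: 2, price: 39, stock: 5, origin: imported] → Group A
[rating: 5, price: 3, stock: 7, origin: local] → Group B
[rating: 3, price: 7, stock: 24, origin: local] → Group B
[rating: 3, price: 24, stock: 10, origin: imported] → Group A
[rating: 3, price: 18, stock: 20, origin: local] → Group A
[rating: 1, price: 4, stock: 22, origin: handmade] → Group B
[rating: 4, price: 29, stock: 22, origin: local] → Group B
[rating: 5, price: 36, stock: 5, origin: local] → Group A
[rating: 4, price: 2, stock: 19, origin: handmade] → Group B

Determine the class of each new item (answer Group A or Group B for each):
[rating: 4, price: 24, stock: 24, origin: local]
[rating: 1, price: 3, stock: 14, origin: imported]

Group B, Group B

The classifier is using: price ≥ 4 AND stock ≤ 20.
[rating: 4, price: 24, stock: 24, origin: local] — price = 24, stock = 24, hence Group B.
[rating: 1, price: 3, stock: 14, origin: imported] — price = 3, stock = 14, hence Group B.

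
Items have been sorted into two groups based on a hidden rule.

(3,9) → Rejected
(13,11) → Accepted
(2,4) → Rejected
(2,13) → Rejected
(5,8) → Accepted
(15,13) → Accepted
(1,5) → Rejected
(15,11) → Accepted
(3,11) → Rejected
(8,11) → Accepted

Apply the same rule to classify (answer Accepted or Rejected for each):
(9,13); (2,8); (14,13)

'Accepted' ⟺ first ≥ 4.
(9,13): Accepted (first 9).
(2,8): Rejected (first 2).
(14,13): Accepted (first 14).

Accepted, Rejected, Accepted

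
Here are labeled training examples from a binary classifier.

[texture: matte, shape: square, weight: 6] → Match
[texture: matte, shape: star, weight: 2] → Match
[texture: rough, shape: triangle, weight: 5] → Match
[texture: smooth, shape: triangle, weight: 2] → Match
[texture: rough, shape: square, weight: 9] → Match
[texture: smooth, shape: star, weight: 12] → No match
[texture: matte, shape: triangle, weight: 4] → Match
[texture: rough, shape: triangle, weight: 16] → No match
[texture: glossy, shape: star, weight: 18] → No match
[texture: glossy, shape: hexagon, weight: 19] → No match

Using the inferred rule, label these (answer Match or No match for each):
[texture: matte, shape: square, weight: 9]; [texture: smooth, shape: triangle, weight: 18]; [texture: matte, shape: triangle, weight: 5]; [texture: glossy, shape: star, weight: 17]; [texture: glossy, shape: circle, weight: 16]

Match, No match, Match, No match, No match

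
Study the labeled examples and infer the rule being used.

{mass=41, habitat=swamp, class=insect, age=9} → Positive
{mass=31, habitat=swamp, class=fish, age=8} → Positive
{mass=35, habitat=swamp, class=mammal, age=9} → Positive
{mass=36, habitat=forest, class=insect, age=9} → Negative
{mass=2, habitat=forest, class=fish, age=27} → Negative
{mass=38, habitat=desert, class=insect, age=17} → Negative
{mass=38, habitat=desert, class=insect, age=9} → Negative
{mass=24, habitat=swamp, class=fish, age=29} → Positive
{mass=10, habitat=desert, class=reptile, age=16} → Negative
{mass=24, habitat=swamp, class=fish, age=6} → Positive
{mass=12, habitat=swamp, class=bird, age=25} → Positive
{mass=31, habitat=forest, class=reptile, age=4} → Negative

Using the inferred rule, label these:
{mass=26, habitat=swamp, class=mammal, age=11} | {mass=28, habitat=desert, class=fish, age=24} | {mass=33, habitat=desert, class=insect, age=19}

Positive, Negative, Negative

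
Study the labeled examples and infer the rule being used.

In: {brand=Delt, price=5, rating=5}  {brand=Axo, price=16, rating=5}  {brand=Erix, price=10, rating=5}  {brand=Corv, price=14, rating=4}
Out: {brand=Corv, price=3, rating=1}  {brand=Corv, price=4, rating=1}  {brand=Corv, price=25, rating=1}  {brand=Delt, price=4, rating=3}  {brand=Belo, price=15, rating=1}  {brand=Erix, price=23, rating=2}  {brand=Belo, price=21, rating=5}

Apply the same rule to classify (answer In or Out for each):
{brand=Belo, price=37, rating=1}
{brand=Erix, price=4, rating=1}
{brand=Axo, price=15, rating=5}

A rule that fits every label: price ≤ 16 AND rating ≥ 4 — true of each 'In' example, false of each 'Out' one.
{brand=Belo, price=37, rating=1}: Out (price = 37, rating = 1).
{brand=Erix, price=4, rating=1}: Out (price = 4, rating = 1).
{brand=Axo, price=15, rating=5}: In (price = 15, rating = 5).

Out, Out, In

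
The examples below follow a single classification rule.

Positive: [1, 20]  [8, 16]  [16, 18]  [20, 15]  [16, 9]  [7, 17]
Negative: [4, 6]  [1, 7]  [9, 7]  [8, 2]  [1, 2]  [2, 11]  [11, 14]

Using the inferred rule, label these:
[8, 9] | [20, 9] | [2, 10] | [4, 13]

The distinguishing property — max ≥ 15 — holds for all the 'Positive' cases and none of the 'Negative' cases.
[8, 9]: max 9 — does not pass, so Negative. [20, 9]: max 20 — passes, so Positive. [2, 10]: max 10 — does not pass, so Negative. [4, 13]: max 13 — does not pass, so Negative.

Negative, Positive, Negative, Negative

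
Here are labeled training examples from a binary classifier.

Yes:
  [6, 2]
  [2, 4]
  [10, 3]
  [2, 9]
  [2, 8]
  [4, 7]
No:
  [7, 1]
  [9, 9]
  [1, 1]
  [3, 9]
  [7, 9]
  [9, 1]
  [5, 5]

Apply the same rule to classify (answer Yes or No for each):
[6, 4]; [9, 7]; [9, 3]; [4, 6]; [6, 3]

Yes, No, No, Yes, Yes

The distinguishing property — first is even — holds for all the 'Yes' cases and none of the 'No' cases.
Yes: [6, 4], since first 6. No: [9, 7], since first 9. No: [9, 3], since first 9. Yes: [4, 6], since first 4. Yes: [6, 3], since first 6.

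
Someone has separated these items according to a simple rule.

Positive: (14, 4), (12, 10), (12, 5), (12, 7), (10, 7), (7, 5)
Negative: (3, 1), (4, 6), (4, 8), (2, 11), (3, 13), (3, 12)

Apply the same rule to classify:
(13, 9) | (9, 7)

The rule appears to be: first ≥ 5.
(13, 9): first 13 — fits, so Positive.
(9, 7): first 9 — fits, so Positive.

Positive, Positive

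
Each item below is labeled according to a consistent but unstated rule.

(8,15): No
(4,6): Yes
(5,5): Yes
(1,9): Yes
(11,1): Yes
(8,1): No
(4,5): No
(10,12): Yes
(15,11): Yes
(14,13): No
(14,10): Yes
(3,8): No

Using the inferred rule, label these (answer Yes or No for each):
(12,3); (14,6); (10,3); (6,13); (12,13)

No, Yes, No, No, No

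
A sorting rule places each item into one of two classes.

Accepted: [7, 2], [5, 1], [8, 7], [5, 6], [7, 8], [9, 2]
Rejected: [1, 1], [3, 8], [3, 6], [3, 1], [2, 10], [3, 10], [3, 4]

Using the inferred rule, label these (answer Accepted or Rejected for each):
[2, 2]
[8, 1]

The classifier is using: first ≥ 4.
[2, 2]: Rejected (first 2). [8, 1]: Accepted (first 8).

Rejected, Accepted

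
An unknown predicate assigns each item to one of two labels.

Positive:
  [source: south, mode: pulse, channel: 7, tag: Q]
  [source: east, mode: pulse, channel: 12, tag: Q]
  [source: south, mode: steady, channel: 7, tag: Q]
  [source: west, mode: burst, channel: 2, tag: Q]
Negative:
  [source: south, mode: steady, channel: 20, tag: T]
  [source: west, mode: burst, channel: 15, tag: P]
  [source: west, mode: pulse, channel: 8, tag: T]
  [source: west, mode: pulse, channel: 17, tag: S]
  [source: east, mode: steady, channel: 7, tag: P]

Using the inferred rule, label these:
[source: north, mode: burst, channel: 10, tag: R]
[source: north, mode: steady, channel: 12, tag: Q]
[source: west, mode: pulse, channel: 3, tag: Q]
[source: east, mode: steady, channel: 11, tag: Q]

Negative, Positive, Positive, Positive

Looking at the examples, the only property every 'Positive' case has and every 'Negative' case lacks is: tag is Q.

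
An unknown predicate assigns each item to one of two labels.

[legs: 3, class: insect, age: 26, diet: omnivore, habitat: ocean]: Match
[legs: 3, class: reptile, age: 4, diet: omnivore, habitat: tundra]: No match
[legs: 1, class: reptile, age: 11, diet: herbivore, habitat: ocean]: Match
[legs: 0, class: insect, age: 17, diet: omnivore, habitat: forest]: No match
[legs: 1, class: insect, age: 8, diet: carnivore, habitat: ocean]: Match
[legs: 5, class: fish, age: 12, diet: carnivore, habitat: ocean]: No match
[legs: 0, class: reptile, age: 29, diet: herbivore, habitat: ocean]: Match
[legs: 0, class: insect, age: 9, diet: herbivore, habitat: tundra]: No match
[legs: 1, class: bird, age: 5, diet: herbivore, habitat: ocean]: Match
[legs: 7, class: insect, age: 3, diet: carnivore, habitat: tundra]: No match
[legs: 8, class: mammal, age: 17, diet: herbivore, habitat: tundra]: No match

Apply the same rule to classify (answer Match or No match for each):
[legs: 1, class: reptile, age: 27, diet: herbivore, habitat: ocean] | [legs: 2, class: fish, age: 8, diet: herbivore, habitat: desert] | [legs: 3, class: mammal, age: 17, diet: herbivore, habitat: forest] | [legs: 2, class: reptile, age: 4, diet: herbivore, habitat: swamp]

Match, No match, No match, No match

One predicate separates the groups cleanly: habitat is ocean AND legs ≤ 3.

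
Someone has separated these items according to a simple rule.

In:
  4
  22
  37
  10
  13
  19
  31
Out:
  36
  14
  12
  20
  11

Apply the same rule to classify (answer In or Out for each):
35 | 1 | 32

Out, In, Out

Comparing the two groups points to one rule — ≡ 1 (mod 3).
35: Out (35 mod 3 = 2).
1: In (1 mod 3 = 1).
32: Out (32 mod 3 = 2).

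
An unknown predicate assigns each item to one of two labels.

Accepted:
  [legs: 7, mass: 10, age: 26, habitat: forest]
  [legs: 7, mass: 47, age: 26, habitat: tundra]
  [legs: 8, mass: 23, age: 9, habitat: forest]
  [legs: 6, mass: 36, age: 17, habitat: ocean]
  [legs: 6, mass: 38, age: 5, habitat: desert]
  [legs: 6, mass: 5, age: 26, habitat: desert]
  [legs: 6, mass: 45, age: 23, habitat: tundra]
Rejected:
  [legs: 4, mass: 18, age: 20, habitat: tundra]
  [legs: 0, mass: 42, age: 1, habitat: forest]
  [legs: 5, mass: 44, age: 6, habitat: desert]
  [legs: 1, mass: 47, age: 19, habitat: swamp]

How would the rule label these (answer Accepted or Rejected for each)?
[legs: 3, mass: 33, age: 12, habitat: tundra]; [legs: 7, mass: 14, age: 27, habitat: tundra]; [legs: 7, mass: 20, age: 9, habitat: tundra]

Rule: legs ≥ 6. This holds for each 'Accepted' example and fails for each 'Rejected' one.
Rejected: [legs: 3, mass: 33, age: 12, habitat: tundra], since legs = 3.
Accepted: [legs: 7, mass: 14, age: 27, habitat: tundra], since legs = 7.
Accepted: [legs: 7, mass: 20, age: 9, habitat: tundra], since legs = 7.

Rejected, Accepted, Accepted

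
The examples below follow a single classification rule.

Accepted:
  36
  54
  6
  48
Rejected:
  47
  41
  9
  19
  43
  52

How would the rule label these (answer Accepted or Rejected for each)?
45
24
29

The classifier is using: multiple of 6.
45: 45 = 6·7 + 3, does not pass → Rejected. 24: 24 = 6·4, passes → Accepted. 29: 29 = 6·4 + 5, does not pass → Rejected.

Rejected, Accepted, Rejected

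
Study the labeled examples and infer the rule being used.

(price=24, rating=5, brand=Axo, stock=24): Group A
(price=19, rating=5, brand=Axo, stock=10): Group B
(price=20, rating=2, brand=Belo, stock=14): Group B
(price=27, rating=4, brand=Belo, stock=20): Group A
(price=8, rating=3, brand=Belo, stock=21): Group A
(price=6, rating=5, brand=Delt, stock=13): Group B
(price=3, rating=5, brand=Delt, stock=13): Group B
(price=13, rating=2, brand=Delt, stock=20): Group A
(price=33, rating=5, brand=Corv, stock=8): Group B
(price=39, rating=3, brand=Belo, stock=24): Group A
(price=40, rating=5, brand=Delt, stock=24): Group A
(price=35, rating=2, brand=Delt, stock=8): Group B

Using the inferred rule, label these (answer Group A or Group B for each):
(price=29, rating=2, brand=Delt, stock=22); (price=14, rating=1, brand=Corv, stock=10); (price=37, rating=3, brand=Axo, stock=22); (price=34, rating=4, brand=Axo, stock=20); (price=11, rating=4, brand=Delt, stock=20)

Group A, Group B, Group A, Group A, Group A

The rule appears to be: stock ≥ 20.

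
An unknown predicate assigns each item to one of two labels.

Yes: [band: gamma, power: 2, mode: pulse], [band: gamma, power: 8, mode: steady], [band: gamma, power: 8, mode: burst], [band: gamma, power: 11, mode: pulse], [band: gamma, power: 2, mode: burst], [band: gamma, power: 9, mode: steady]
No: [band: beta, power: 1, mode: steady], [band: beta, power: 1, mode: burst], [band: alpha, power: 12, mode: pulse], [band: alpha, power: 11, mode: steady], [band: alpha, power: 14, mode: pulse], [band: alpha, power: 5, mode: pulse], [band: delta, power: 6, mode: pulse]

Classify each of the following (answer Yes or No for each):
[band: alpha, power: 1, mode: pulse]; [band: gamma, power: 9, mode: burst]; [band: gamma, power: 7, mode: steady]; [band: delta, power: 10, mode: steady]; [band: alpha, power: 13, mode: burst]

No, Yes, Yes, No, No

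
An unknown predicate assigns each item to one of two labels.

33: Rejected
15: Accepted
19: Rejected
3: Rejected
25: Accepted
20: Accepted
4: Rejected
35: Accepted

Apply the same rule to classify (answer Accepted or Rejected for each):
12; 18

The simplest hypothesis consistent with all the labels is: multiple of 5.
Rejected: 12, since 12 = 5·2 + 2. Rejected: 18, since 18 = 5·3 + 3.

Rejected, Rejected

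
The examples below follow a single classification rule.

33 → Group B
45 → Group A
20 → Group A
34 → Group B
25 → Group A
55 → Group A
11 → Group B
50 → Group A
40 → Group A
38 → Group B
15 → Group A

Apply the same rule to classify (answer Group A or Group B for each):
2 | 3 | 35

Group B, Group B, Group A

The simplest hypothesis consistent with all the labels is: multiple of 5.
2: Group B (2 = 5·0 + 2). 3: Group B (3 = 5·0 + 3). 35: Group A (35 = 5·7).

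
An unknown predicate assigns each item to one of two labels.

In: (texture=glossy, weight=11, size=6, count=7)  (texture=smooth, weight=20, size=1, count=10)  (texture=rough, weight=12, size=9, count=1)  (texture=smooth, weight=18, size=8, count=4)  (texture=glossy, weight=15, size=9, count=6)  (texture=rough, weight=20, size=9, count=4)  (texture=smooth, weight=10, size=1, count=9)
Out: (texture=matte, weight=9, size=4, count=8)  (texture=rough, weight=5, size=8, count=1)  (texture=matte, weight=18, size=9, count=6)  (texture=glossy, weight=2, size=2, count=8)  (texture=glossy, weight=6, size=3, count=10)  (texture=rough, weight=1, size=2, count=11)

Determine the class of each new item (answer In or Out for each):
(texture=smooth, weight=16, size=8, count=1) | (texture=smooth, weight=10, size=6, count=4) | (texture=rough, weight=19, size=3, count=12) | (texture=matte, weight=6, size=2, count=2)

The classifier is using: texture is not matte AND weight ≥ 9.
(texture=smooth, weight=16, size=8, count=1): In (texture is smooth, weight = 16).
(texture=smooth, weight=10, size=6, count=4): In (texture is smooth, weight = 10).
(texture=rough, weight=19, size=3, count=12): In (texture is rough, weight = 19).
(texture=matte, weight=6, size=2, count=2): Out (texture is matte, weight = 6).

In, In, In, Out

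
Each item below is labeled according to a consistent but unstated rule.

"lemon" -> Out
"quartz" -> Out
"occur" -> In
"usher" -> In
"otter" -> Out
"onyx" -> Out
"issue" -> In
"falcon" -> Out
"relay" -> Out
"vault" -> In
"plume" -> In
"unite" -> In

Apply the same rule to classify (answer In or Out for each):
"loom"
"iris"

A rule that fits every label: odd length AND contains 'u' — true of each 'In' example, false of each 'Out' one.
"loom": length 4, no 'u' — doesn't match, so Out.
"iris": length 4, no 'u' — doesn't match, so Out.

Out, Out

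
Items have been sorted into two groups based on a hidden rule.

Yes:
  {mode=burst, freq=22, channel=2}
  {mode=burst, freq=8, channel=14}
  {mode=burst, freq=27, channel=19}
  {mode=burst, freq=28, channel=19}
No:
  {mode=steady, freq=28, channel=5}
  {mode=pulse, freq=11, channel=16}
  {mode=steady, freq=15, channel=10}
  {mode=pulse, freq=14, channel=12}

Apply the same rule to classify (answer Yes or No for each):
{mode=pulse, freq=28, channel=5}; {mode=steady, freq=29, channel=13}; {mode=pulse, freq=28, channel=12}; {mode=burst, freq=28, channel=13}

All 'Yes' examples share one property — mode is burst — and every 'No' example lacks it.

No, No, No, Yes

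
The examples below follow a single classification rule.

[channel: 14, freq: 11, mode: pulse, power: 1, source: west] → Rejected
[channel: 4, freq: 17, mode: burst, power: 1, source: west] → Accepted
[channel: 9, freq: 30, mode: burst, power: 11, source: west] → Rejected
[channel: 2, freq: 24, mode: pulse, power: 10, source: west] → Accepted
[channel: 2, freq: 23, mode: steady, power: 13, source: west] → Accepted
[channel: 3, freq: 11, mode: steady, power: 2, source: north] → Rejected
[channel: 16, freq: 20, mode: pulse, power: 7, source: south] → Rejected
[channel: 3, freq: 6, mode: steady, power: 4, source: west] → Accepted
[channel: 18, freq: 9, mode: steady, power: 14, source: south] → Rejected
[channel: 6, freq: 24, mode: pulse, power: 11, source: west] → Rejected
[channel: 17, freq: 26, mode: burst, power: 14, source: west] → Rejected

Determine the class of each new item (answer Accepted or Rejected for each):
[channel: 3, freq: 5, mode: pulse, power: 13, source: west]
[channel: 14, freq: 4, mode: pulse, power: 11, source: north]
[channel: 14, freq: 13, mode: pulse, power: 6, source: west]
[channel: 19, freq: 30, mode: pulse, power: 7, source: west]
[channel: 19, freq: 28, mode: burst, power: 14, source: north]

Accepted, Rejected, Rejected, Rejected, Rejected

'Accepted' ⟺ source is west AND channel ≤ 4.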